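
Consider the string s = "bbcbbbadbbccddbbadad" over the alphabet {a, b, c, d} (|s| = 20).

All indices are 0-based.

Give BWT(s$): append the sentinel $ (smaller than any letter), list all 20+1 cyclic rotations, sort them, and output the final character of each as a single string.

ddbbbbdbc$dbbbbcaadac

rank  rotation               last
    0  $bbcbbbadbbccddbbadad  d
    1  ad$bbcbbbadbbccddbbad  d
    2  adad$bbcbbbadbbccddbb  b
    3  adbbccddbbadad$bbcbbb  b
    4  badad$bbcbbbadbbccddb  b
    5  badbbccddbbadad$bbcbb  b
    6  bbadad$bbcbbbadbbccdd  d
    7  bbadbbccddbbadad$bbcb  b
    8  bbbadbbccddbbadad$bbc  c
    9  bbcbbbadbbccddbbadad$  $
   10  bbccddbbadad$bbcbbbad  d
   11  bcbbbadbbccddbbadad$b  b
   12  bccddbbadad$bbcbbbadb  b
   13  cbbbadbbccddbbadad$bb  b
   14  ccddbbadad$bbcbbbadbb  b
   15  cddbbadad$bbcbbbadbbc  c
   16  d$bbcbbbadbbccddbbada  a
   17  dad$bbcbbbadbbccddbba  a
   18  dbbadad$bbcbbbadbbccd  d
   19  dbbccddbbadad$bbcbbba  a
   20  ddbbadad$bbcbbbadbbcc  c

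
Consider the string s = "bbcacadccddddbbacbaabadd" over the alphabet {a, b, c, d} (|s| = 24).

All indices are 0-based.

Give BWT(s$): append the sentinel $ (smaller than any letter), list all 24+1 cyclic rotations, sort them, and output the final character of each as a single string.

dbacbcbcbad$bbaadcddaaddc

rank  rotation                   last
    0  $bbcacadccddddbbacbaabadd  d
    1  aabadd$bbcacadccddddbbacb  b
    2  abadd$bbcacadccddddbbacba  a
    3  acadccddddbbacbaabadd$bbc  c
    4  acbaabadd$bbcacadccddddbb  b
    5  adccddddbbacbaabadd$bbcac  c
    6  add$bbcacadccddddbbacbaab  b
    7  baabadd$bbcacadccddddbbac  c
    8  bacbaabadd$bbcacadccddddb  b
    9  badd$bbcacadccddddbbacbaa  a
   10  bbacbaabadd$bbcacadccdddd  d
   11  bbcacadccddddbbacbaabadd$  $
   12  bcacadccddddbbacbaabadd$b  b
   13  cacadccddddbbacbaabadd$bb  b
   14  cadccddddbbacbaabadd$bbca  a
   15  cbaabadd$bbcacadccddddbba  a
   16  ccddddbbacbaabadd$bbcacad  d
   17  cddddbbacbaabadd$bbcacadc  c
   18  d$bbcacadccddddbbacbaabad  d
   19  dbbacbaabadd$bbcacadccddd  d
   20  dccddddbbacbaabadd$bbcaca  a
   21  dd$bbcacadccddddbbacbaaba  a
   22  ddbbacbaabadd$bbcacadccdd  d
   23  dddbbacbaabadd$bbcacadccd  d
   24  ddddbbacbaabadd$bbcacadcc  c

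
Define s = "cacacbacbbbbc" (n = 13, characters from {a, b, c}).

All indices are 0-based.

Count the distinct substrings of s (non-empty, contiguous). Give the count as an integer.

rank | idx | suffix
   0 |   1 | acacbacbbbbc
   1 |   3 | acbacbbbbc
   2 |   6 | acbbbbc
   3 |   5 | bacbbbbc
   4 |   8 | bbbbc
   5 |   9 | bbbc
   6 |  10 | bbc
   7 |  11 | bc
   8 |  12 | c
   9 |   0 | cacacbacbbbbc
  10 |   2 | cacbacbbbbc
  11 |   4 | cbacbbbbc
  12 |   7 | cbbbbc

SA = [1, 3, 6, 5, 8, 9, 10, 11, 12, 0, 2, 4, 7]
[i] adj suffixes → lcp
  [1] 1/3 → 2 ('ac')
  [2] 3/6 → 3 ('acb')
  [3] 6/5 → 0 ('')
  [4] 5/8 → 1 ('b')
  [5] 8/9 → 3 ('bbb')
  [6] 9/10 → 2 ('bb')
  [7] 10/11 → 1 ('b')
  [8] 11/12 → 0 ('')
  [9] 12/0 → 1 ('c')
  [10] 0/2 → 3 ('cac')
  [11] 2/4 → 1 ('c')
  [12] 4/7 → 2 ('cb')

n(n+1)/2 = 13·14/2 = 91
Σ LCP = 0 + 2 + 3 + 0 + 1 + 3 + 2 + 1 + 0 + 1 + 3 + 1 + 2 = 19
distinct = 91 − 19 = 72

72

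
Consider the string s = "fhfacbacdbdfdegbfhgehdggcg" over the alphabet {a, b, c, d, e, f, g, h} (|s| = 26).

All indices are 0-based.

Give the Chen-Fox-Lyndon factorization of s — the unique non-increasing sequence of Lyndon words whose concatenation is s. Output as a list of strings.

emit factor 1: 'fh' (i=0, period=2)
emit factor 2: 'f' (i=2, period=1)
emit factor 3: 'acbacdbdfdegbfhgehdggcg' (i=3, period=23)

["fh", "f", "acbacdbdfdegbfhgehdggcg"]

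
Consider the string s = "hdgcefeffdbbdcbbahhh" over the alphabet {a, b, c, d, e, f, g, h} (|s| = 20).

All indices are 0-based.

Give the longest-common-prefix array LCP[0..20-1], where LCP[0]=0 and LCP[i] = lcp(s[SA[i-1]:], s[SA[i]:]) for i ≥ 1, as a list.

[0, 0, 1, 2, 1, 0, 1, 0, 1, 1, 0, 2, 0, 1, 1, 0, 0, 1, 1, 2]

rank→(start, suffix):
  0 → (16, 'ahhh')
  1 → (15, 'bahhh')
  2 → (14, 'bbahhh')
  3 → (10, 'bbdcbbahhh')
  4 → (11, 'bdcbbahhh')
  5 → (13, 'cbbahhh')
  6 → (3, 'cefeffdbbdcbbahhh')
  7 → (9, 'dbbdcbbahhh')
  8 → (12, 'dcbbahhh')
  9 → (1, 'dgcefeffdbbdcbbahhh')
  10 → (4, 'efeffdbbdcbbahhh')
  11 → (6, 'effdbbdcbbahhh')
  12 → (8, 'fdbbdcbbahhh')
  13 → (5, 'feffdbbdcbbahhh')
  14 → (7, 'ffdbbdcbbahhh')
  15 → (2, 'gcefeffdbbdcbbahhh')
  16 → (19, 'h')
  17 → (0, 'hdgcefeffdbbdcbbahhh')
  18 → (18, 'hh')
  19 → (17, 'hhh')

SA = [16, 15, 14, 10, 11, 13, 3, 9, 12, 1, 4, 6, 8, 5, 7, 2, 19, 0, 18, 17]
rank  pair      lcp
   1  s[16:],s[15:]  0  ''
   2  s[15:],s[14:]  1  'b'
   3  s[14:],s[10:]  2  'bb'
   4  s[10:],s[11:]  1  'b'
   5  s[11:],s[13:]  0  ''
   6  s[13:],s[3:]  1  'c'
   7  s[3:],s[9:]  0  ''
   8  s[9:],s[12:]  1  'd'
   9  s[12:],s[1:]  1  'd'
  10  s[1:],s[4:]  0  ''
  11  s[4:],s[6:]  2  'ef'
  12  s[6:],s[8:]  0  ''
  13  s[8:],s[5:]  1  'f'
  14  s[5:],s[7:]  1  'f'
  15  s[7:],s[2:]  0  ''
  16  s[2:],s[19:]  0  ''
  17  s[19:],s[0:]  1  'h'
  18  s[0:],s[18:]  1  'h'
  19  s[18:],s[17:]  2  'hh'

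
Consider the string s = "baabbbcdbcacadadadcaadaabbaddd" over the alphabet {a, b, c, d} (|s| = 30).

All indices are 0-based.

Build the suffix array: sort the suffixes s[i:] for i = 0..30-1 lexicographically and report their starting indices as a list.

sorted suffixes:
  #0 SA[0]=22  'aabbaddd'
  #1 SA[1]=1  'aabbbcdbcacadadadcaadaabbaddd'
  #2 SA[2]=19  'aadaabbaddd'
  #3 SA[3]=23  'abbaddd'
  #4 SA[4]=2  'abbbcdbcacadadadcaadaabbaddd'
  #5 SA[5]=10  'acadadadcaadaabbaddd'
  #6 SA[6]=20  'adaabbaddd'
  #7 SA[7]=12  'adadadcaadaabbaddd'
  #8 SA[8]=14  'adadcaadaabbaddd'
  #9 SA[9]=16  'adcaadaabbaddd'
  #10 SA[10]=26  'addd'
  #11 SA[11]=0  'baabbbcdbcacadadadcaadaabbaddd'
  #12 SA[12]=25  'baddd'
  #13 SA[13]=24  'bbaddd'
  #14 SA[14]=3  'bbbcdbcacadadadcaadaabbaddd'
  #15 SA[15]=4  'bbcdbcacadadadcaadaabbaddd'
  #16 SA[16]=8  'bcacadadadcaadaabbaddd'
  #17 SA[17]=5  'bcdbcacadadadcaadaabbaddd'
  #18 SA[18]=18  'caadaabbaddd'
  #19 SA[19]=9  'cacadadadcaadaabbaddd'
  #20 SA[20]=11  'cadadadcaadaabbaddd'
  #21 SA[21]=6  'cdbcacadadadcaadaabbaddd'
  #22 SA[22]=29  'd'
  #23 SA[23]=21  'daabbaddd'
  #24 SA[24]=13  'dadadcaadaabbaddd'
  #25 SA[25]=15  'dadcaadaabbaddd'
  #26 SA[26]=7  'dbcacadadadcaadaabbaddd'
  #27 SA[27]=17  'dcaadaabbaddd'
  #28 SA[28]=28  'dd'
  #29 SA[29]=27  'ddd'

[22, 1, 19, 23, 2, 10, 20, 12, 14, 16, 26, 0, 25, 24, 3, 4, 8, 5, 18, 9, 11, 6, 29, 21, 13, 15, 7, 17, 28, 27]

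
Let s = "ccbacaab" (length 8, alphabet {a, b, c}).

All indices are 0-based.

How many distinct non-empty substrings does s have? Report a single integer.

rank | idx | suffix
   0 |   5 | aab
   1 |   6 | ab
   2 |   3 | acaab
   3 |   7 | b
   4 |   2 | bacaab
   5 |   4 | caab
   6 |   1 | cbacaab
   7 |   0 | ccbacaab

SA = [5, 6, 3, 7, 2, 4, 1, 0]
[i] adj suffixes → lcp
  [1] 5/6 → 1 ('a')
  [2] 6/3 → 1 ('a')
  [3] 3/7 → 0 ('')
  [4] 7/2 → 1 ('b')
  [5] 2/4 → 0 ('')
  [6] 4/1 → 1 ('c')
  [7] 1/0 → 1 ('c')

n(n+1)/2 = 8·9/2 = 36
Σ LCP = 0 + 1 + 1 + 0 + 1 + 0 + 1 + 1 = 5
distinct = 36 − 5 = 31

31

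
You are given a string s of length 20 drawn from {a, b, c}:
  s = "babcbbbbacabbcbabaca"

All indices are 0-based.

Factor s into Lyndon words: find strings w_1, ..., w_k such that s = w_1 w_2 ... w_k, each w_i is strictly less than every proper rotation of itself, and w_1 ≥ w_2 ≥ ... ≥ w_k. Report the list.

emit factor 1: 'b' (i=0, period=1)
emit factor 2: 'abcbbbbac' (i=1, period=9)
emit factor 3: 'abbcb' (i=10, period=5)
emit factor 4: 'abac' (i=15, period=4)
emit factor 5: 'a' (i=19, period=1)

["b", "abcbbbbac", "abbcb", "abac", "a"]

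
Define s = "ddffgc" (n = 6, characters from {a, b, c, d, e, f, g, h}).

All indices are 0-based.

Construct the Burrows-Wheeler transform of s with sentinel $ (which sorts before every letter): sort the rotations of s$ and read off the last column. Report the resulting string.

rank  rotation last
    0  $ddffgc  c
    1  c$ddffg  g
    2  ddffgc$  $
    3  dffgc$d  d
    4  ffgc$dd  d
    5  fgc$ddf  f
    6  gc$ddff  f

cg$ddff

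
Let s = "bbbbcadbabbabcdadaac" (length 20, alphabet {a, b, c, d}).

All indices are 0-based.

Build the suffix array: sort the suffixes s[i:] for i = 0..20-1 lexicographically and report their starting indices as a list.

rank | idx | suffix
   0 |  17 | aac
   1 |   8 | abbabcdadaac
   2 |  11 | abcdadaac
   3 |  18 | ac
   4 |  15 | adaac
   5 |   5 | adbabbabcdadaac
   6 |   7 | babbabcdadaac
   7 |  10 | babcdadaac
   8 |   9 | bbabcdadaac
   9 |   0 | bbbbcadbabbabcdadaac
  10 |   1 | bbbcadbabbabcdadaac
  11 |   2 | bbcadbabbabcdadaac
  12 |   3 | bcadbabbabcdadaac
  13 |  12 | bcdadaac
  14 |  19 | c
  15 |   4 | cadbabbabcdadaac
  16 |  13 | cdadaac
  17 |  16 | daac
  18 |  14 | dadaac
  19 |   6 | dbabbabcdadaac

[17, 8, 11, 18, 15, 5, 7, 10, 9, 0, 1, 2, 3, 12, 19, 4, 13, 16, 14, 6]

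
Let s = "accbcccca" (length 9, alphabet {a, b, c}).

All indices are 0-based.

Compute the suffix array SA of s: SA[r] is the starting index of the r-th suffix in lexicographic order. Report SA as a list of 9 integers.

rank→(start, suffix):
  0 → (8, 'a')
  1 → (0, 'accbcccca')
  2 → (3, 'bcccca')
  3 → (7, 'ca')
  4 → (2, 'cbcccca')
  5 → (6, 'cca')
  6 → (1, 'ccbcccca')
  7 → (5, 'ccca')
  8 → (4, 'cccca')

[8, 0, 3, 7, 2, 6, 1, 5, 4]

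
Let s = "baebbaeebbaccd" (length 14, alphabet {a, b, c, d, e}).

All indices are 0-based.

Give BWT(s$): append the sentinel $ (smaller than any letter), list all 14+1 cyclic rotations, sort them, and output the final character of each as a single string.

rank  rotation         last
    0  $baebbaeebbaccd  d
    1  accd$baebbaeebb  b
    2  aebbaeebbaccd$b  b
    3  aeebbaccd$baebb  b
    4  baccd$baebbaeeb  b
    5  baebbaeebbaccd$  $
    6  baeebbaccd$baeb  b
    7  bbaccd$baebbaee  e
    8  bbaeebbaccd$bae  e
    9  ccd$baebbaeebba  a
   10  cd$baebbaeebbac  c
   11  d$baebbaeebbacc  c
   12  ebbaccd$baebbae  e
   13  ebbaeebbaccd$ba  a
   14  eebbaccd$baebba  a

dbbbb$beeacceaa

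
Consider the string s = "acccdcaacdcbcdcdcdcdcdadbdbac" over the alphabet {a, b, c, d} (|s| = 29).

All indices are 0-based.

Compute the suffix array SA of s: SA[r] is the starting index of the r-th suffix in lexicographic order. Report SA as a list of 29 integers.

rank | idx | suffix
   0 |   6 | aacdcbcdcdcdcdcdadbdbac
   1 |  27 | ac
   2 |   0 | acccdcaacdcbcdcdcdcdcdadbdbac
   3 |   7 | acdcbcdcdcdcdcdadbdbac
   4 |  22 | adbdbac
   5 |  26 | bac
   6 |  11 | bcdcdcdcdcdadbdbac
   7 |  24 | bdbac
   8 |  28 | c
   9 |   5 | caacdcbcdcdcdcdcdadbdbac
  10 |  10 | cbcdcdcdcdcdadbdbac
  11 |   1 | cccdcaacdcbcdcdcdcdcdadbdbac
  12 |   2 | ccdcaacdcbcdcdcdcdcdadbdbac
  13 |  20 | cdadbdbac
  14 |   3 | cdcaacdcbcdcdcdcdcdadbdbac
  15 |   8 | cdcbcdcdcdcdcdadbdbac
  16 |  18 | cdcdadbdbac
  17 |  16 | cdcdcdadbdbac
  18 |  14 | cdcdcdcdadbdbac
  19 |  12 | cdcdcdcdcdadbdbac
  20 |  21 | dadbdbac
  21 |  25 | dbac
  22 |  23 | dbdbac
  23 |   4 | dcaacdcbcdcdcdcdcdadbdbac
  24 |   9 | dcbcdcdcdcdcdadbdbac
  25 |  19 | dcdadbdbac
  26 |  17 | dcdcdadbdbac
  27 |  15 | dcdcdcdadbdbac
  28 |  13 | dcdcdcdcdadbdbac

[6, 27, 0, 7, 22, 26, 11, 24, 28, 5, 10, 1, 2, 20, 3, 8, 18, 16, 14, 12, 21, 25, 23, 4, 9, 19, 17, 15, 13]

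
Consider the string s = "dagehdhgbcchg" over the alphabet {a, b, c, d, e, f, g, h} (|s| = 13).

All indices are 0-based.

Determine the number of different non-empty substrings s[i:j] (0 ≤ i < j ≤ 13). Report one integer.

84

sorted suffixes:
  #0 SA[0]=1  'agehdhgbcchg'
  #1 SA[1]=8  'bcchg'
  #2 SA[2]=9  'cchg'
  #3 SA[3]=10  'chg'
  #4 SA[4]=0  'dagehdhgbcchg'
  #5 SA[5]=5  'dhgbcchg'
  #6 SA[6]=3  'ehdhgbcchg'
  #7 SA[7]=12  'g'
  #8 SA[8]=7  'gbcchg'
  #9 SA[9]=2  'gehdhgbcchg'
  #10 SA[10]=4  'hdhgbcchg'
  #11 SA[11]=11  'hg'
  #12 SA[12]=6  'hgbcchg'

SA = [1, 8, 9, 10, 0, 5, 3, 12, 7, 2, 4, 11, 6]
i: (SA[i-1],SA[i]) lcp shared
  1: (1,8) 0 ''
  2: (8,9) 0 ''
  3: (9,10) 1 'c'
  4: (10,0) 0 ''
  5: (0,5) 1 'd'
  6: (5,3) 0 ''
  7: (3,12) 0 ''
  8: (12,7) 1 'g'
  9: (7,2) 1 'g'
  10: (2,4) 0 ''
  11: (4,11) 1 'h'
  12: (11,6) 2 'hg'

n(n+1)/2 = 13·14/2 = 91
Σ LCP = 0 + 0 + 0 + 1 + 0 + 1 + 0 + 0 + 1 + 1 + 0 + 1 + 2 = 7
distinct = 91 − 7 = 84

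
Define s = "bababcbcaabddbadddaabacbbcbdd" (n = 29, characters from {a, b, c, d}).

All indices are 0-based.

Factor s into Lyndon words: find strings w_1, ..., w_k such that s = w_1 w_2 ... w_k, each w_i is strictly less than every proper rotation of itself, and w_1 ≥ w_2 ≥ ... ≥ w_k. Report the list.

emit factor 1: 'b' (i=0, period=1)
emit factor 2: 'ababcbc' (i=1, period=7)
emit factor 3: 'aabddbaddd' (i=8, period=10)
emit factor 4: 'aabacbbcbdd' (i=18, period=11)

["b", "ababcbc", "aabddbaddd", "aabacbbcbdd"]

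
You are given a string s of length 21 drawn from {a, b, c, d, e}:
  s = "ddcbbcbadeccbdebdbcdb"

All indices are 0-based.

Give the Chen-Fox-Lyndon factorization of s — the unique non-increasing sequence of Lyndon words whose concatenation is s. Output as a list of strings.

["d", "d", "c", "bbc", "b", "adeccbdebdbcdb"]

emit factor 1: 'd' (i=0, period=1)
emit factor 2: 'd' (i=1, period=1)
emit factor 3: 'c' (i=2, period=1)
emit factor 4: 'bbc' (i=3, period=3)
emit factor 5: 'b' (i=6, period=1)
emit factor 6: 'adeccbdebdbcdb' (i=7, period=14)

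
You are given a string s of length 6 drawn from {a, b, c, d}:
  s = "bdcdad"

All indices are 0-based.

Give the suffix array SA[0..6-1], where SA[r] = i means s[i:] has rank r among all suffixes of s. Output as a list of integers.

[4, 0, 2, 5, 3, 1]

sorted suffixes:
  #0 SA[0]=4  'ad'
  #1 SA[1]=0  'bdcdad'
  #2 SA[2]=2  'cdad'
  #3 SA[3]=5  'd'
  #4 SA[4]=3  'dad'
  #5 SA[5]=1  'dcdad'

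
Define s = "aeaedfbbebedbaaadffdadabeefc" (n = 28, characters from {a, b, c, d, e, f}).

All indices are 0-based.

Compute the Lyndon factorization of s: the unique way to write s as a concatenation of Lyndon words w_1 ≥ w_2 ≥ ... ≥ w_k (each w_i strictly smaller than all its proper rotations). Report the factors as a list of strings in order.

emit factor 1: 'aeaedfbbebedb' (i=0, period=13)
emit factor 2: 'aaadffdadabeefc' (i=13, period=15)

["aeaedfbbebedb", "aaadffdadabeefc"]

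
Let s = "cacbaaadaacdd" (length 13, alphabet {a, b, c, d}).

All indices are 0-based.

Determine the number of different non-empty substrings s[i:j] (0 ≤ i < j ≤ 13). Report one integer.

79

rank | idx | suffix
   0 |   4 | aaadaacdd
   1 |   8 | aacdd
   2 |   5 | aadaacdd
   3 |   1 | acbaaadaacdd
   4 |   9 | acdd
   5 |   6 | adaacdd
   6 |   3 | baaadaacdd
   7 |   0 | cacbaaadaacdd
   8 |   2 | cbaaadaacdd
   9 |  10 | cdd
  10 |  12 | d
  11 |   7 | daacdd
  12 |  11 | dd

SA = [4, 8, 5, 1, 9, 6, 3, 0, 2, 10, 12, 7, 11]
rank  pair      lcp
   1  s[4:],s[8:]  2  'aa'
   2  s[8:],s[5:]  2  'aa'
   3  s[5:],s[1:]  1  'a'
   4  s[1:],s[9:]  2  'ac'
   5  s[9:],s[6:]  1  'a'
   6  s[6:],s[3:]  0  ''
   7  s[3:],s[0:]  0  ''
   8  s[0:],s[2:]  1  'c'
   9  s[2:],s[10:]  1  'c'
  10  s[10:],s[12:]  0  ''
  11  s[12:],s[7:]  1  'd'
  12  s[7:],s[11:]  1  'd'

n(n+1)/2 = 13·14/2 = 91
Σ LCP = 0 + 2 + 2 + 1 + 2 + 1 + 0 + 0 + 1 + 1 + 0 + 1 + 1 = 12
distinct = 91 − 12 = 79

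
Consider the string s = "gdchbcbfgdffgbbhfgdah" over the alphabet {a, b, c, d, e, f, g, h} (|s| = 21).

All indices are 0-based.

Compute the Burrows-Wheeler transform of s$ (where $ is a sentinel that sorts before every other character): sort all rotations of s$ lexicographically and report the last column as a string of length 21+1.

rank  rotation                last
    0  $gdchbcbfgdffgbbhfgdah  h
    1  ah$gdchbcbfgdffgbbhfgd  d
    2  bbhfgdah$gdchbcbfgdffg  g
    3  bcbfgdffgbbhfgdah$gdch  h
    4  bfgdffgbbhfgdah$gdchbc  c
    5  bhfgdah$gdchbcbfgdffgb  b
    6  cbfgdffgbbhfgdah$gdchb  b
    7  chbcbfgdffgbbhfgdah$gd  d
    8  dah$gdchbcbfgdffgbbhfg  g
    9  dchbcbfgdffgbbhfgdah$g  g
   10  dffgbbhfgdah$gdchbcbfg  g
   11  ffgbbhfgdah$gdchbcbfgd  d
   12  fgbbhfgdah$gdchbcbfgdf  f
   13  fgdah$gdchbcbfgdffgbbh  h
   14  fgdffgbbhfgdah$gdchbcb  b
   15  gbbhfgdah$gdchbcbfgdff  f
   16  gdah$gdchbcbfgdffgbbhf  f
   17  gdchbcbfgdffgbbhfgdah$  $
   18  gdffgbbhfgdah$gdchbcbf  f
   19  h$gdchbcbfgdffgbbhfgda  a
   20  hbcbfgdffgbbhfgdah$gdc  c
   21  hfgdah$gdchbcbfgdffgbb  b

hdghcbbdgggdfhbff$facb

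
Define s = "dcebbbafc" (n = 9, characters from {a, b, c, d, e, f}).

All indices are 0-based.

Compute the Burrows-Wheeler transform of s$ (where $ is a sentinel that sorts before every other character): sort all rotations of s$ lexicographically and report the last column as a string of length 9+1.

cbbbefd$ca

rank  rotation    last
    0  $dcebbbafc  c
    1  afc$dcebbb  b
    2  bafc$dcebb  b
    3  bbafc$dceb  b
    4  bbbafc$dce  e
    5  c$dcebbbaf  f
    6  cebbbafc$d  d
    7  dcebbbafc$  $
    8  ebbbafc$dc  c
    9  fc$dcebbba  a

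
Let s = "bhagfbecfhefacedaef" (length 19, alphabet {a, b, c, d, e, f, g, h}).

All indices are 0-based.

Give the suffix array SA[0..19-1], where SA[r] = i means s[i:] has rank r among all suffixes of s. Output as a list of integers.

[12, 16, 2, 5, 0, 13, 7, 15, 6, 14, 17, 10, 18, 11, 4, 8, 3, 1, 9]

rank | idx | suffix
   0 |  12 | acedaef
   1 |  16 | aef
   2 |   2 | agfbecfhefacedaef
   3 |   5 | becfhefacedaef
   4 |   0 | bhagfbecfhefacedaef
   5 |  13 | cedaef
   6 |   7 | cfhefacedaef
   7 |  15 | daef
   8 |   6 | ecfhefacedaef
   9 |  14 | edaef
  10 |  17 | ef
  11 |  10 | efacedaef
  12 |  18 | f
  13 |  11 | facedaef
  14 |   4 | fbecfhefacedaef
  15 |   8 | fhefacedaef
  16 |   3 | gfbecfhefacedaef
  17 |   1 | hagfbecfhefacedaef
  18 |   9 | hefacedaef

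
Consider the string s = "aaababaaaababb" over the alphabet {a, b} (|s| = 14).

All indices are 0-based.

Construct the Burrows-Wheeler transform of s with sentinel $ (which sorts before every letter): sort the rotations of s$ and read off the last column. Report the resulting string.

bb$aaabaabbaaaa

rank  rotation         last
    0  $aaababaaaababb  b
    1  aaaababb$aaabab  b
    2  aaababaaaababb$  $
    3  aaababb$aaababa  a
    4  aababaaaababb$a  a
    5  aababb$aaababaa  a
    6  abaaaababb$aaab  b
    7  ababaaaababb$aa  a
    8  ababb$aaababaaa  a
    9  abb$aaababaaaab  b
   10  b$aaababaaaabab  b
   11  baaaababb$aaaba  a
   12  babaaaababb$aaa  a
   13  babb$aaababaaaa  a
   14  bb$aaababaaaaba  a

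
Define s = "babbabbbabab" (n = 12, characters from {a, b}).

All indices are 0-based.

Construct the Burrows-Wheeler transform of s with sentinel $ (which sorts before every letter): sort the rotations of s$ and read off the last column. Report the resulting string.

rank  rotation       last
    0  $babbabbbabab  b
    1  ab$babbabbbab  b
    2  abab$babbabbb  b
    3  abbabbbabab$b  b
    4  abbbabab$babb  b
    5  b$babbabbbaba  a
    6  bab$babbabbba  a
    7  babab$babbabb  b
    8  babbabbbabab$  $
    9  babbbabab$bab  b
   10  bbabab$babbab  b
   11  bbabbbabab$ba  a
   12  bbbabab$babba  a

bbbbbaab$bbaa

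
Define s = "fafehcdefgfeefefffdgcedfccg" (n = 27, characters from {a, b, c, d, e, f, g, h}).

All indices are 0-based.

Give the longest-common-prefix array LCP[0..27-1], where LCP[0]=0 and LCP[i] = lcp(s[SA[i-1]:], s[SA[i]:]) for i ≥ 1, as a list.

sorted suffixes:
  #0 SA[0]=1  'afehcdefgfeefefffdgcedfccg'
  #1 SA[1]=24  'ccg'
  #2 SA[2]=5  'cdefgfeefefffdgcedfccg'
  #3 SA[3]=20  'cedfccg'
  #4 SA[4]=25  'cg'
  #5 SA[5]=6  'defgfeefefffdgcedfccg'
  #6 SA[6]=22  'dfccg'
  #7 SA[7]=18  'dgcedfccg'
  #8 SA[8]=21  'edfccg'
  #9 SA[9]=11  'eefefffdgcedfccg'
  #10 SA[10]=12  'efefffdgcedfccg'
  #11 SA[11]=14  'efffdgcedfccg'
  #12 SA[12]=7  'efgfeefefffdgcedfccg'
  #13 SA[13]=3  'ehcdefgfeefefffdgcedfccg'
  #14 SA[14]=0  'fafehcdefgfeefefffdgcedfccg'
  #15 SA[15]=23  'fccg'
  #16 SA[16]=17  'fdgcedfccg'
  #17 SA[17]=10  'feefefffdgcedfccg'
  #18 SA[18]=13  'fefffdgcedfccg'
  #19 SA[19]=2  'fehcdefgfeefefffdgcedfccg'
  #20 SA[20]=16  'ffdgcedfccg'
  #21 SA[21]=15  'fffdgcedfccg'
  #22 SA[22]=8  'fgfeefefffdgcedfccg'
  #23 SA[23]=26  'g'
  #24 SA[24]=19  'gcedfccg'
  #25 SA[25]=9  'gfeefefffdgcedfccg'
  #26 SA[26]=4  'hcdefgfeefefffdgcedfccg'

SA = [1, 24, 5, 20, 25, 6, 22, 18, 21, 11, 12, 14, 7, 3, 0, 23, 17, 10, 13, 2, 16, 15, 8, 26, 19, 9, 4]
rank  pair      lcp
   1  s[1:],s[24:]  0  ''
   2  s[24:],s[5:]  1  'c'
   3  s[5:],s[20:]  1  'c'
   4  s[20:],s[25:]  1  'c'
   5  s[25:],s[6:]  0  ''
   6  s[6:],s[22:]  1  'd'
   7  s[22:],s[18:]  1  'd'
   8  s[18:],s[21:]  0  ''
   9  s[21:],s[11:]  1  'e'
  10  s[11:],s[12:]  1  'e'
  11  s[12:],s[14:]  2  'ef'
  12  s[14:],s[7:]  2  'ef'
  13  s[7:],s[3:]  1  'e'
  14  s[3:],s[0:]  0  ''
  15  s[0:],s[23:]  1  'f'
  16  s[23:],s[17:]  1  'f'
  17  s[17:],s[10:]  1  'f'
  18  s[10:],s[13:]  2  'fe'
  19  s[13:],s[2:]  2  'fe'
  20  s[2:],s[16:]  1  'f'
  21  s[16:],s[15:]  2  'ff'
  22  s[15:],s[8:]  1  'f'
  23  s[8:],s[26:]  0  ''
  24  s[26:],s[19:]  1  'g'
  25  s[19:],s[9:]  1  'g'
  26  s[9:],s[4:]  0  ''

[0, 0, 1, 1, 1, 0, 1, 1, 0, 1, 1, 2, 2, 1, 0, 1, 1, 1, 2, 2, 1, 2, 1, 0, 1, 1, 0]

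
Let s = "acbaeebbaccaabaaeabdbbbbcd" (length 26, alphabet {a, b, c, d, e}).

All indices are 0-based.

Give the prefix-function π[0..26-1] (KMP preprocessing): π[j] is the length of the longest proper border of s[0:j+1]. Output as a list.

π[0] = 0
j=1 s[j]='c': π[1]=0 (border '')
j=2 s[j]='b': π[2]=0 (border '')
j=3 s[j]='a': π[3]=1 (border 'a')
j=4 s[j]='e': k: 1→0; π[4]=0 (border '')
j=5 s[j]='e': π[5]=0 (border '')
j=6 s[j]='b': π[6]=0 (border '')
j=7 s[j]='b': π[7]=0 (border '')
j=8 s[j]='a': π[8]=1 (border 'a')
j=9 s[j]='c': π[9]=2 (border 'ac')
j=10 s[j]='c': k: 2→0; π[10]=0 (border '')
j=11 s[j]='a': π[11]=1 (border 'a')
j=12 s[j]='a': k: 1→0; π[12]=1 (border 'a')
j=13 s[j]='b': k: 1→0; π[13]=0 (border '')
j=14 s[j]='a': π[14]=1 (border 'a')
j=15 s[j]='a': k: 1→0; π[15]=1 (border 'a')
j=16 s[j]='e': k: 1→0; π[16]=0 (border '')
j=17 s[j]='a': π[17]=1 (border 'a')
j=18 s[j]='b': k: 1→0; π[18]=0 (border '')
j=19 s[j]='d': π[19]=0 (border '')
j=20 s[j]='b': π[20]=0 (border '')
j=21 s[j]='b': π[21]=0 (border '')
j=22 s[j]='b': π[22]=0 (border '')
j=23 s[j]='b': π[23]=0 (border '')
j=24 s[j]='c': π[24]=0 (border '')
j=25 s[j]='d': π[25]=0 (border '')

[0, 0, 0, 1, 0, 0, 0, 0, 1, 2, 0, 1, 1, 0, 1, 1, 0, 1, 0, 0, 0, 0, 0, 0, 0, 0]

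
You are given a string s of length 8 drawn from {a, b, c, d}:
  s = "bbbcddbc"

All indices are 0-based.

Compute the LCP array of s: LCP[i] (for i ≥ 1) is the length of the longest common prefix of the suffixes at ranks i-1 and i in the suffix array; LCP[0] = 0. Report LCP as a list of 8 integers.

[0, 2, 1, 2, 0, 1, 0, 1]

sorted suffixes:
  #0 SA[0]=0  'bbbcddbc'
  #1 SA[1]=1  'bbcddbc'
  #2 SA[2]=6  'bc'
  #3 SA[3]=2  'bcddbc'
  #4 SA[4]=7  'c'
  #5 SA[5]=3  'cddbc'
  #6 SA[6]=5  'dbc'
  #7 SA[7]=4  'ddbc'

SA = [0, 1, 6, 2, 7, 3, 5, 4]
[i] adj suffixes → lcp
  [1] 0/1 → 2 ('bb')
  [2] 1/6 → 1 ('b')
  [3] 6/2 → 2 ('bc')
  [4] 2/7 → 0 ('')
  [5] 7/3 → 1 ('c')
  [6] 3/5 → 0 ('')
  [7] 5/4 → 1 ('d')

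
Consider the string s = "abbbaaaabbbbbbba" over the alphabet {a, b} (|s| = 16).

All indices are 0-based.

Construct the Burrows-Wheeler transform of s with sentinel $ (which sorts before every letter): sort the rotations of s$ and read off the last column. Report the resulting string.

rank  rotation           last
    0  $abbbaaaabbbbbbba  a
    1  a$abbbaaaabbbbbbb  b
    2  aaaabbbbbbba$abbb  b
    3  aaabbbbbbba$abbba  a
    4  aabbbbbbba$abbbaa  a
    5  abbbaaaabbbbbbba$  $
    6  abbbbbbba$abbbaaa  a
    7  ba$abbbaaaabbbbbb  b
    8  baaaabbbbbbba$abb  b
    9  bba$abbbaaaabbbbb  b
   10  bbaaaabbbbbbba$ab  b
   11  bbba$abbbaaaabbbb  b
   12  bbbaaaabbbbbbba$a  a
   13  bbbba$abbbaaaabbb  b
   14  bbbbba$abbbaaaabb  b
   15  bbbbbba$abbbaaaab  b
   16  bbbbbbba$abbbaaaa  a

abbaa$abbbbbabbba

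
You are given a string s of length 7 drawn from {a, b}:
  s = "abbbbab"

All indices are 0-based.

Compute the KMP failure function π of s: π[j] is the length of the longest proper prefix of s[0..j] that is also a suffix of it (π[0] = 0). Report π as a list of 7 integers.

[0, 0, 0, 0, 0, 1, 2]

π[0] = 0
j=1 s[j]='b': π[1]=0 (border '')
j=2 s[j]='b': π[2]=0 (border '')
j=3 s[j]='b': π[3]=0 (border '')
j=4 s[j]='b': π[4]=0 (border '')
j=5 s[j]='a': π[5]=1 (border 'a')
j=6 s[j]='b': π[6]=2 (border 'ab')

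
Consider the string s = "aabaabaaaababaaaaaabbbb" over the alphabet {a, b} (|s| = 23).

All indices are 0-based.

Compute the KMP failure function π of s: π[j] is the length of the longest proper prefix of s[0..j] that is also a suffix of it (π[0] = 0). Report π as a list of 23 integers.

π[0] = 0
j=1 s[j]='a': π[1]=1 (border 'a')
j=2 s[j]='b': k: 1→0; π[2]=0 (border '')
j=3 s[j]='a': π[3]=1 (border 'a')
j=4 s[j]='a': π[4]=2 (border 'aa')
j=5 s[j]='b': π[5]=3 (border 'aab')
j=6 s[j]='a': π[6]=4 (border 'aaba')
j=7 s[j]='a': π[7]=5 (border 'aabaa')
j=8 s[j]='a': k: 5→2→1; π[8]=2 (border 'aa')
j=9 s[j]='a': k: 2→1; π[9]=2 (border 'aa')
j=10 s[j]='b': π[10]=3 (border 'aab')
j=11 s[j]='a': π[11]=4 (border 'aaba')
j=12 s[j]='b': k: 4→1→0; π[12]=0 (border '')
j=13 s[j]='a': π[13]=1 (border 'a')
j=14 s[j]='a': π[14]=2 (border 'aa')
j=15 s[j]='a': k: 2→1; π[15]=2 (border 'aa')
j=16 s[j]='a': k: 2→1; π[16]=2 (border 'aa')
j=17 s[j]='a': k: 2→1; π[17]=2 (border 'aa')
j=18 s[j]='a': k: 2→1; π[18]=2 (border 'aa')
j=19 s[j]='b': π[19]=3 (border 'aab')
j=20 s[j]='b': k: 3→0; π[20]=0 (border '')
j=21 s[j]='b': π[21]=0 (border '')
j=22 s[j]='b': π[22]=0 (border '')

[0, 1, 0, 1, 2, 3, 4, 5, 2, 2, 3, 4, 0, 1, 2, 2, 2, 2, 2, 3, 0, 0, 0]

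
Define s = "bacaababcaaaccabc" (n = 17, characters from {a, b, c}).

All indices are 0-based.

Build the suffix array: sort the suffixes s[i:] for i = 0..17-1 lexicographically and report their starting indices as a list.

[9, 3, 10, 4, 14, 6, 1, 11, 5, 0, 15, 7, 16, 8, 2, 13, 12]

rank | idx | suffix
   0 |   9 | aaaccabc
   1 |   3 | aababcaaaccabc
   2 |  10 | aaccabc
   3 |   4 | ababcaaaccabc
   4 |  14 | abc
   5 |   6 | abcaaaccabc
   6 |   1 | acaababcaaaccabc
   7 |  11 | accabc
   8 |   5 | babcaaaccabc
   9 |   0 | bacaababcaaaccabc
  10 |  15 | bc
  11 |   7 | bcaaaccabc
  12 |  16 | c
  13 |   8 | caaaccabc
  14 |   2 | caababcaaaccabc
  15 |  13 | cabc
  16 |  12 | ccabc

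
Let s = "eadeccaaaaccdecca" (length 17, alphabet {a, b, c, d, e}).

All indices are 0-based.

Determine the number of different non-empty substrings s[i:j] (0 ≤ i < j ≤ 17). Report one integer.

126

rank→(start, suffix):
  0 → (16, 'a')
  1 → (6, 'aaaaccdecca')
  2 → (7, 'aaaccdecca')
  3 → (8, 'aaccdecca')
  4 → (9, 'accdecca')
  5 → (1, 'adeccaaaaccdecca')
  6 → (15, 'ca')
  7 → (5, 'caaaaccdecca')
  8 → (14, 'cca')
  9 → (4, 'ccaaaaccdecca')
  10 → (10, 'ccdecca')
  11 → (11, 'cdecca')
  12 → (12, 'decca')
  13 → (2, 'deccaaaaccdecca')
  14 → (0, 'eadeccaaaaccdecca')
  15 → (13, 'ecca')
  16 → (3, 'eccaaaaccdecca')

SA = [16, 6, 7, 8, 9, 1, 15, 5, 14, 4, 10, 11, 12, 2, 0, 13, 3]
i: (SA[i-1],SA[i]) lcp shared
  1: (16,6) 1 'a'
  2: (6,7) 3 'aaa'
  3: (7,8) 2 'aa'
  4: (8,9) 1 'a'
  5: (9,1) 1 'a'
  6: (1,15) 0 ''
  7: (15,5) 2 'ca'
  8: (5,14) 1 'c'
  9: (14,4) 3 'cca'
  10: (4,10) 2 'cc'
  11: (10,11) 1 'c'
  12: (11,12) 0 ''
  13: (12,2) 5 'decca'
  14: (2,0) 0 ''
  15: (0,13) 1 'e'
  16: (13,3) 4 'ecca'

n(n+1)/2 = 17·18/2 = 153
Σ LCP = 0 + 1 + 3 + 2 + 1 + 1 + 0 + 2 + 1 + 3 + 2 + 1 + 0 + 5 + 0 + 1 + 4 = 27
distinct = 153 − 27 = 126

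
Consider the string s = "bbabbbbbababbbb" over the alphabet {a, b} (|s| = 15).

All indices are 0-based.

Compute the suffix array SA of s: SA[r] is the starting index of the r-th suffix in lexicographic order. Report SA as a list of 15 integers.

rank | idx | suffix
   0 |   8 | ababbbb
   1 |  10 | abbbb
   2 |   2 | abbbbbababbbb
   3 |  14 | b
   4 |   7 | bababbbb
   5 |   9 | babbbb
   6 |   1 | babbbbbababbbb
   7 |  13 | bb
   8 |   6 | bbababbbb
   9 |   0 | bbabbbbbababbbb
  10 |  12 | bbb
  11 |   5 | bbbababbbb
  12 |  11 | bbbb
  13 |   4 | bbbbababbbb
  14 |   3 | bbbbbababbbb

[8, 10, 2, 14, 7, 9, 1, 13, 6, 0, 12, 5, 11, 4, 3]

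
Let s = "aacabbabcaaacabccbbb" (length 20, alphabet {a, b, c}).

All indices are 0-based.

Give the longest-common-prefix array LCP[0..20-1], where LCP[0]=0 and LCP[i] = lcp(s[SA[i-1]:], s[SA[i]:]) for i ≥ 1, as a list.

[0, 2, 5, 1, 2, 3, 1, 4, 0, 1, 1, 2, 2, 1, 2, 0, 2, 3, 1, 1]

rank | idx | suffix
   0 |   9 | aaacabccbbb
   1 |   0 | aacabbabcaaacabccbbb
   2 |  10 | aacabccbbb
   3 |   3 | abbabcaaacabccbbb
   4 |   6 | abcaaacabccbbb
   5 |  13 | abccbbb
   6 |   1 | acabbabcaaacabccbbb
   7 |  11 | acabccbbb
   8 |  19 | b
   9 |   5 | babcaaacabccbbb
  10 |  18 | bb
  11 |   4 | bbabcaaacabccbbb
  12 |  17 | bbb
  13 |   7 | bcaaacabccbbb
  14 |  14 | bccbbb
  15 |   8 | caaacabccbbb
  16 |   2 | cabbabcaaacabccbbb
  17 |  12 | cabccbbb
  18 |  16 | cbbb
  19 |  15 | ccbbb

SA = [9, 0, 10, 3, 6, 13, 1, 11, 19, 5, 18, 4, 17, 7, 14, 8, 2, 12, 16, 15]
i: (SA[i-1],SA[i]) lcp shared
  1: (9,0) 2 'aa'
  2: (0,10) 5 'aacab'
  3: (10,3) 1 'a'
  4: (3,6) 2 'ab'
  5: (6,13) 3 'abc'
  6: (13,1) 1 'a'
  7: (1,11) 4 'acab'
  8: (11,19) 0 ''
  9: (19,5) 1 'b'
  10: (5,18) 1 'b'
  11: (18,4) 2 'bb'
  12: (4,17) 2 'bb'
  13: (17,7) 1 'b'
  14: (7,14) 2 'bc'
  15: (14,8) 0 ''
  16: (8,2) 2 'ca'
  17: (2,12) 3 'cab'
  18: (12,16) 1 'c'
  19: (16,15) 1 'c'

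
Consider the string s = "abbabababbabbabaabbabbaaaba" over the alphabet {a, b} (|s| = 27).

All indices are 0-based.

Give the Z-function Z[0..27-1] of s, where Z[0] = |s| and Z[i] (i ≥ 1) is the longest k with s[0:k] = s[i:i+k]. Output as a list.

[27, 0, 0, 2, 0, 2, 0, 5, 0, 0, 6, 0, 0, 2, 0, 1, 5, 0, 0, 4, 0, 0, 1, 1, 2, 0, 1]

Z[0]=27
i=1: outside box; Z[1]=0
i=2: outside box; Z[2]=0
i=3: outside box; Z[3]=2 scan→box=[3,5)
i=4: min(r-i=1, Z[1]=0)=0; Z[4]=0
i=5: outside box; Z[5]=2 scan→box=[5,7)
i=6: min(r-i=1, Z[1]=0)=0; Z[6]=0
i=7: outside box; Z[7]=5 scan→box=[7,12)
i=8: min(r-i=4, Z[1]=0)=0; Z[8]=0
i=9: min(r-i=3, Z[2]=0)=0; Z[9]=0
i=10: min(r-i=2, Z[3]=2)=2; Z[10]=6 scan→box=[10,16)
i=11: min(r-i=5, Z[1]=0)=0; Z[11]=0
i=12: min(r-i=4, Z[2]=0)=0; Z[12]=0
i=13: min(r-i=3, Z[3]=2)=2; Z[13]=2
i=14: min(r-i=2, Z[4]=0)=0; Z[14]=0
i=15: min(r-i=1, Z[5]=2)=1; Z[15]=1
i=16: outside box; Z[16]=5 scan→box=[16,21)
i=17: min(r-i=4, Z[1]=0)=0; Z[17]=0
i=18: min(r-i=3, Z[2]=0)=0; Z[18]=0
i=19: min(r-i=2, Z[3]=2)=2; Z[19]=4 scan→box=[19,23)
i=20: min(r-i=3, Z[1]=0)=0; Z[20]=0
i=21: min(r-i=2, Z[2]=0)=0; Z[21]=0
i=22: min(r-i=1, Z[3]=2)=1; Z[22]=1
i=23: outside box; Z[23]=1 scan→box=[23,24)
i=24: outside box; Z[24]=2 scan→box=[24,26)
i=25: min(r-i=1, Z[1]=0)=0; Z[25]=0
i=26: outside box; Z[26]=1 scan→box=[26,27)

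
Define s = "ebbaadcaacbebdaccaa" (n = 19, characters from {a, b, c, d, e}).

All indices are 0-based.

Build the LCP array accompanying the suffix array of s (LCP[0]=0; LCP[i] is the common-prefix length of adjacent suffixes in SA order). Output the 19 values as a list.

sorted suffixes:
  #0 SA[0]=18  'a'
  #1 SA[1]=17  'aa'
  #2 SA[2]=7  'aacbebdaccaa'
  #3 SA[3]=3  'aadcaacbebdaccaa'
  #4 SA[4]=8  'acbebdaccaa'
  #5 SA[5]=14  'accaa'
  #6 SA[6]=4  'adcaacbebdaccaa'
  #7 SA[7]=2  'baadcaacbebdaccaa'
  #8 SA[8]=1  'bbaadcaacbebdaccaa'
  #9 SA[9]=12  'bdaccaa'
  #10 SA[10]=10  'bebdaccaa'
  #11 SA[11]=16  'caa'
  #12 SA[12]=6  'caacbebdaccaa'
  #13 SA[13]=9  'cbebdaccaa'
  #14 SA[14]=15  'ccaa'
  #15 SA[15]=13  'daccaa'
  #16 SA[16]=5  'dcaacbebdaccaa'
  #17 SA[17]=0  'ebbaadcaacbebdaccaa'
  #18 SA[18]=11  'ebdaccaa'

SA = [18, 17, 7, 3, 8, 14, 4, 2, 1, 12, 10, 16, 6, 9, 15, 13, 5, 0, 11]
[i] adj suffixes → lcp
  [1] 18/17 → 1 ('a')
  [2] 17/7 → 2 ('aa')
  [3] 7/3 → 2 ('aa')
  [4] 3/8 → 1 ('a')
  [5] 8/14 → 2 ('ac')
  [6] 14/4 → 1 ('a')
  [7] 4/2 → 0 ('')
  [8] 2/1 → 1 ('b')
  [9] 1/12 → 1 ('b')
  [10] 12/10 → 1 ('b')
  [11] 10/16 → 0 ('')
  [12] 16/6 → 3 ('caa')
  [13] 6/9 → 1 ('c')
  [14] 9/15 → 1 ('c')
  [15] 15/13 → 0 ('')
  [16] 13/5 → 1 ('d')
  [17] 5/0 → 0 ('')
  [18] 0/11 → 2 ('eb')

[0, 1, 2, 2, 1, 2, 1, 0, 1, 1, 1, 0, 3, 1, 1, 0, 1, 0, 2]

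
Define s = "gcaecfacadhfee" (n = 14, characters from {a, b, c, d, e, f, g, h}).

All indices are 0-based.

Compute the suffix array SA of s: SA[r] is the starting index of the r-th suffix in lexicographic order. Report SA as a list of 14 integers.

rank→(start, suffix):
  0 → (6, 'acadhfee')
  1 → (8, 'adhfee')
  2 → (2, 'aecfacadhfee')
  3 → (7, 'cadhfee')
  4 → (1, 'caecfacadhfee')
  5 → (4, 'cfacadhfee')
  6 → (9, 'dhfee')
  7 → (13, 'e')
  8 → (3, 'ecfacadhfee')
  9 → (12, 'ee')
  10 → (5, 'facadhfee')
  11 → (11, 'fee')
  12 → (0, 'gcaecfacadhfee')
  13 → (10, 'hfee')

[6, 8, 2, 7, 1, 4, 9, 13, 3, 12, 5, 11, 0, 10]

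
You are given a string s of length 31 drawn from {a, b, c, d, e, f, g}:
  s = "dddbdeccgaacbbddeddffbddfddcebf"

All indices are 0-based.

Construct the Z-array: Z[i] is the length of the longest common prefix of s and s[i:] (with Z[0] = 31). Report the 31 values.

Z[0]=31
i=1: outside box; Z[1]=2 extend→box=[1,3)
i=2: min(r-i=1, Z[1]=2)=1; Z[2]=1
i=3: outside box; Z[3]=0
i=4: outside box; Z[4]=1 extend→box=[4,5)
i=5: outside box; Z[5]=0
i=6: outside box; Z[6]=0
i=7: outside box; Z[7]=0
i=8: outside box; Z[8]=0
i=9: outside box; Z[9]=0
i=10: outside box; Z[10]=0
i=11: outside box; Z[11]=0
i=12: outside box; Z[12]=0
i=13: outside box; Z[13]=0
i=14: outside box; Z[14]=2 extend→box=[14,16)
i=15: min(r-i=1, Z[1]=2)=1; Z[15]=1
i=16: outside box; Z[16]=0
i=17: outside box; Z[17]=2 extend→box=[17,19)
i=18: min(r-i=1, Z[1]=2)=1; Z[18]=1
i=19: outside box; Z[19]=0
i=20: outside box; Z[20]=0
i=21: outside box; Z[21]=0
i=22: outside box; Z[22]=2 extend→box=[22,24)
i=23: min(r-i=1, Z[1]=2)=1; Z[23]=1
i=24: outside box; Z[24]=0
i=25: outside box; Z[25]=2 extend→box=[25,27)
i=26: min(r-i=1, Z[1]=2)=1; Z[26]=1
i=27: outside box; Z[27]=0
i=28: outside box; Z[28]=0
i=29: outside box; Z[29]=0
i=30: outside box; Z[30]=0

[31, 2, 1, 0, 1, 0, 0, 0, 0, 0, 0, 0, 0, 0, 2, 1, 0, 2, 1, 0, 0, 0, 2, 1, 0, 2, 1, 0, 0, 0, 0]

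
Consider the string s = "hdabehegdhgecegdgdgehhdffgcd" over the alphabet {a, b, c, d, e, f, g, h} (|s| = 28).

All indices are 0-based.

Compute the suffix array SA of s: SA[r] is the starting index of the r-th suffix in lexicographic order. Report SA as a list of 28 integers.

rank→(start, suffix):
  0 → (2, 'abehegdhgecegdgdgehhdffgcd')
  1 → (3, 'behegdhgecegdgdgehhdffgcd')
  2 → (26, 'cd')
  3 → (12, 'cegdgdgehhdffgcd')
  4 → (27, 'd')
  5 → (1, 'dabehegdhgecegdgdgehhdffgcd')
  6 → (22, 'dffgcd')
  7 → (15, 'dgdgehhdffgcd')
  8 → (17, 'dgehhdffgcd')
  9 → (8, 'dhgecegdgdgehhdffgcd')
  10 → (11, 'ecegdgdgehhdffgcd')
  11 → (13, 'egdgdgehhdffgcd')
  12 → (6, 'egdhgecegdgdgehhdffgcd')
  13 → (4, 'ehegdhgecegdgdgehhdffgcd')
  14 → (19, 'ehhdffgcd')
  15 → (23, 'ffgcd')
  16 → (24, 'fgcd')
  17 → (25, 'gcd')
  18 → (14, 'gdgdgehhdffgcd')
  19 → (16, 'gdgehhdffgcd')
  20 → (7, 'gdhgecegdgdgehhdffgcd')
  21 → (10, 'gecegdgdgehhdffgcd')
  22 → (18, 'gehhdffgcd')
  23 → (0, 'hdabehegdhgecegdgdgehhdffgcd')
  24 → (21, 'hdffgcd')
  25 → (5, 'hegdhgecegdgdgehhdffgcd')
  26 → (9, 'hgecegdgdgehhdffgcd')
  27 → (20, 'hhdffgcd')

[2, 3, 26, 12, 27, 1, 22, 15, 17, 8, 11, 13, 6, 4, 19, 23, 24, 25, 14, 16, 7, 10, 18, 0, 21, 5, 9, 20]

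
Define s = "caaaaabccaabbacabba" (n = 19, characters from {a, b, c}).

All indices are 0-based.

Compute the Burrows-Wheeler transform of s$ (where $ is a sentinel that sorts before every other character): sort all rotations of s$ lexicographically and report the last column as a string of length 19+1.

abcaacacaabbbaaa$cab

rank  rotation              last
    0  $caaaaabccaabbacabba  a
    1  a$caaaaabccaabbacabb  b
    2  aaaaabccaabbacabba$c  c
    3  aaaabccaabbacabba$ca  a
    4  aaabccaabbacabba$caa  a
    5  aabbacabba$caaaaabcc  c
    6  aabccaabbacabba$caaa  a
    7  abba$caaaaabccaabbac  c
    8  abbacabba$caaaaabcca  a
    9  abccaabbacabba$caaaa  a
   10  acabba$caaaaabccaabb  b
   11  ba$caaaaabccaabbacab  b
   12  bacabba$caaaaabccaab  b
   13  bba$caaaaabccaabbaca  a
   14  bbacabba$caaaaabccaa  a
   15  bccaabbacabba$caaaaa  a
   16  caaaaabccaabbacabba$  $
   17  caabbacabba$caaaaabc  c
   18  cabba$caaaaabccaabba  a
   19  ccaabbacabba$caaaaab  b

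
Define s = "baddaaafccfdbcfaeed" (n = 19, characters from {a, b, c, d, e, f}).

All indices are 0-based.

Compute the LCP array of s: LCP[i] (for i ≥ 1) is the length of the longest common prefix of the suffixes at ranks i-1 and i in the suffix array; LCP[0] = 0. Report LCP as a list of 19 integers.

rank→(start, suffix):
  0 → (4, 'aaafccfdbcfaeed')
  1 → (5, 'aafccfdbcfaeed')
  2 → (1, 'addaaafccfdbcfaeed')
  3 → (15, 'aeed')
  4 → (6, 'afccfdbcfaeed')
  5 → (0, 'baddaaafccfdbcfaeed')
  6 → (12, 'bcfaeed')
  7 → (8, 'ccfdbcfaeed')
  8 → (13, 'cfaeed')
  9 → (9, 'cfdbcfaeed')
  10 → (18, 'd')
  11 → (3, 'daaafccfdbcfaeed')
  12 → (11, 'dbcfaeed')
  13 → (2, 'ddaaafccfdbcfaeed')
  14 → (17, 'ed')
  15 → (16, 'eed')
  16 → (14, 'faeed')
  17 → (7, 'fccfdbcfaeed')
  18 → (10, 'fdbcfaeed')

SA = [4, 5, 1, 15, 6, 0, 12, 8, 13, 9, 18, 3, 11, 2, 17, 16, 14, 7, 10]
rank  pair      lcp
   1  s[4:],s[5:]  2  'aa'
   2  s[5:],s[1:]  1  'a'
   3  s[1:],s[15:]  1  'a'
   4  s[15:],s[6:]  1  'a'
   5  s[6:],s[0:]  0  ''
   6  s[0:],s[12:]  1  'b'
   7  s[12:],s[8:]  0  ''
   8  s[8:],s[13:]  1  'c'
   9  s[13:],s[9:]  2  'cf'
  10  s[9:],s[18:]  0  ''
  11  s[18:],s[3:]  1  'd'
  12  s[3:],s[11:]  1  'd'
  13  s[11:],s[2:]  1  'd'
  14  s[2:],s[17:]  0  ''
  15  s[17:],s[16:]  1  'e'
  16  s[16:],s[14:]  0  ''
  17  s[14:],s[7:]  1  'f'
  18  s[7:],s[10:]  1  'f'

[0, 2, 1, 1, 1, 0, 1, 0, 1, 2, 0, 1, 1, 1, 0, 1, 0, 1, 1]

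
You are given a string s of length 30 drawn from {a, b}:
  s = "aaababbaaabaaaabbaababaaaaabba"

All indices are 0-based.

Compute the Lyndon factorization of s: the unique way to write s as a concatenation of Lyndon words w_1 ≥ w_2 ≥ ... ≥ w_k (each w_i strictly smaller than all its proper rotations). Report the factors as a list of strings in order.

emit factor 1: 'aaababb' (i=0, period=7)
emit factor 2: 'aaab' (i=7, period=4)
emit factor 3: 'aaaabbaabab' (i=11, period=11)
emit factor 4: 'aaaaabb' (i=22, period=7)
emit factor 5: 'a' (i=29, period=1)

["aaababb", "aaab", "aaaabbaabab", "aaaaabb", "a"]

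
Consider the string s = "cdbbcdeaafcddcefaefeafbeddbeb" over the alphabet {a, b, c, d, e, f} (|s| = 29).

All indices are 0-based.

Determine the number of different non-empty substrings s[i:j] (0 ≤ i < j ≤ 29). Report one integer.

rank→(start, suffix):
  0 → (7, 'aafcddcefaefeafbeddbeb')
  1 → (16, 'aefeafbeddbeb')
  2 → (20, 'afbeddbeb')
  3 → (8, 'afcddcefaefeafbeddbeb')
  4 → (28, 'b')
  5 → (2, 'bbcdeaafcddcefaefeafbeddbeb')
  6 → (3, 'bcdeaafcddcefaefeafbeddbeb')
  7 → (26, 'beb')
  8 → (22, 'beddbeb')
  9 → (0, 'cdbbcdeaafcddcefaefeafbeddbeb')
  10 → (10, 'cddcefaefeafbeddbeb')
  11 → (4, 'cdeaafcddcefaefeafbeddbeb')
  12 → (13, 'cefaefeafbeddbeb')
  13 → (1, 'dbbcdeaafcddcefaefeafbeddbeb')
  14 → (25, 'dbeb')
  15 → (12, 'dcefaefeafbeddbeb')
  16 → (24, 'ddbeb')
  17 → (11, 'ddcefaefeafbeddbeb')
  18 → (5, 'deaafcddcefaefeafbeddbeb')
  19 → (6, 'eaafcddcefaefeafbeddbeb')
  20 → (19, 'eafbeddbeb')
  21 → (27, 'eb')
  22 → (23, 'eddbeb')
  23 → (14, 'efaefeafbeddbeb')
  24 → (17, 'efeafbeddbeb')
  25 → (15, 'faefeafbeddbeb')
  26 → (21, 'fbeddbeb')
  27 → (9, 'fcddcefaefeafbeddbeb')
  28 → (18, 'feafbeddbeb')

SA = [7, 16, 20, 8, 28, 2, 3, 26, 22, 0, 10, 4, 13, 1, 25, 12, 24, 11, 5, 6, 19, 27, 23, 14, 17, 15, 21, 9, 18]
rank  pair      lcp
   1  s[7:],s[16:]  1  'a'
   2  s[16:],s[20:]  1  'a'
   3  s[20:],s[8:]  2  'af'
   4  s[8:],s[28:]  0  ''
   5  s[28:],s[2:]  1  'b'
   6  s[2:],s[3:]  1  'b'
   7  s[3:],s[26:]  1  'b'
   8  s[26:],s[22:]  2  'be'
   9  s[22:],s[0:]  0  ''
  10  s[0:],s[10:]  2  'cd'
  11  s[10:],s[4:]  2  'cd'
  12  s[4:],s[13:]  1  'c'
  13  s[13:],s[1:]  0  ''
  14  s[1:],s[25:]  2  'db'
  15  s[25:],s[12:]  1  'd'
  16  s[12:],s[24:]  1  'd'
  17  s[24:],s[11:]  2  'dd'
  18  s[11:],s[5:]  1  'd'
  19  s[5:],s[6:]  0  ''
  20  s[6:],s[19:]  2  'ea'
  21  s[19:],s[27:]  1  'e'
  22  s[27:],s[23:]  1  'e'
  23  s[23:],s[14:]  1  'e'
  24  s[14:],s[17:]  2  'ef'
  25  s[17:],s[15:]  0  ''
  26  s[15:],s[21:]  1  'f'
  27  s[21:],s[9:]  1  'f'
  28  s[9:],s[18:]  1  'f'

n(n+1)/2 = 29·30/2 = 435
Σ LCP = 0 + 1 + 1 + 2 + 0 + 1 + 1 + 1 + 2 + 0 + 2 + 2 + 1 + 0 + 2 + 1 + 1 + 2 + 1 + 0 + 2 + 1 + 1 + 1 + 2 + 0 + 1 + 1 + 1 = 31
distinct = 435 − 31 = 404

404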